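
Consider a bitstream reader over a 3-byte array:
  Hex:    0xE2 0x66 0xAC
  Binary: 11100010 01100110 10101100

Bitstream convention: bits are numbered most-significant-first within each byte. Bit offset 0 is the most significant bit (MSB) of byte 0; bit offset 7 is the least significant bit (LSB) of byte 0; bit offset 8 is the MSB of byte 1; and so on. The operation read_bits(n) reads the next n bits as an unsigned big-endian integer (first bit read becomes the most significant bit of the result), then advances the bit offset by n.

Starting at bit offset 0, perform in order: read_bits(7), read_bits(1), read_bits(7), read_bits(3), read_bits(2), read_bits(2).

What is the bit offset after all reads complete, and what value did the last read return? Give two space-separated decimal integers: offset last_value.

Answer: 22 3

Derivation:
Read 1: bits[0:7] width=7 -> value=113 (bin 1110001); offset now 7 = byte 0 bit 7; 17 bits remain
Read 2: bits[7:8] width=1 -> value=0 (bin 0); offset now 8 = byte 1 bit 0; 16 bits remain
Read 3: bits[8:15] width=7 -> value=51 (bin 0110011); offset now 15 = byte 1 bit 7; 9 bits remain
Read 4: bits[15:18] width=3 -> value=2 (bin 010); offset now 18 = byte 2 bit 2; 6 bits remain
Read 5: bits[18:20] width=2 -> value=2 (bin 10); offset now 20 = byte 2 bit 4; 4 bits remain
Read 6: bits[20:22] width=2 -> value=3 (bin 11); offset now 22 = byte 2 bit 6; 2 bits remain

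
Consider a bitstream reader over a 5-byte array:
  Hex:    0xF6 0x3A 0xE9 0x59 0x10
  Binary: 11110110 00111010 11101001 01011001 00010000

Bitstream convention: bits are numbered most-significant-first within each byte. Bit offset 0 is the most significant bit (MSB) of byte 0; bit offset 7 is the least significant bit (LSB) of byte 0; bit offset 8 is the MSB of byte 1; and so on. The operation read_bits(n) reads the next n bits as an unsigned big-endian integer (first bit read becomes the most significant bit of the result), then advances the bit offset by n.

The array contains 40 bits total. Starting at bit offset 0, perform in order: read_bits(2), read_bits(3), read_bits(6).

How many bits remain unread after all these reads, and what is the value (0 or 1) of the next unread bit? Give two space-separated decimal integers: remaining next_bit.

Answer: 29 1

Derivation:
Read 1: bits[0:2] width=2 -> value=3 (bin 11); offset now 2 = byte 0 bit 2; 38 bits remain
Read 2: bits[2:5] width=3 -> value=6 (bin 110); offset now 5 = byte 0 bit 5; 35 bits remain
Read 3: bits[5:11] width=6 -> value=49 (bin 110001); offset now 11 = byte 1 bit 3; 29 bits remain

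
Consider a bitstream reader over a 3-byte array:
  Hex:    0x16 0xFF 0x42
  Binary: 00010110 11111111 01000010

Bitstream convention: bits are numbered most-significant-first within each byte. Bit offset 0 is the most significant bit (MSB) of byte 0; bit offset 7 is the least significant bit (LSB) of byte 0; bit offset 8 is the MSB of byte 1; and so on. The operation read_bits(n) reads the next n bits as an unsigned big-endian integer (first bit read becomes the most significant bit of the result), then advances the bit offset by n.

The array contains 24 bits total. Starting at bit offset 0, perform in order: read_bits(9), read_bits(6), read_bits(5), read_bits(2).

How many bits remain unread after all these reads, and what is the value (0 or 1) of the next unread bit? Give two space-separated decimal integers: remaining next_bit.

Answer: 2 1

Derivation:
Read 1: bits[0:9] width=9 -> value=45 (bin 000101101); offset now 9 = byte 1 bit 1; 15 bits remain
Read 2: bits[9:15] width=6 -> value=63 (bin 111111); offset now 15 = byte 1 bit 7; 9 bits remain
Read 3: bits[15:20] width=5 -> value=20 (bin 10100); offset now 20 = byte 2 bit 4; 4 bits remain
Read 4: bits[20:22] width=2 -> value=0 (bin 00); offset now 22 = byte 2 bit 6; 2 bits remain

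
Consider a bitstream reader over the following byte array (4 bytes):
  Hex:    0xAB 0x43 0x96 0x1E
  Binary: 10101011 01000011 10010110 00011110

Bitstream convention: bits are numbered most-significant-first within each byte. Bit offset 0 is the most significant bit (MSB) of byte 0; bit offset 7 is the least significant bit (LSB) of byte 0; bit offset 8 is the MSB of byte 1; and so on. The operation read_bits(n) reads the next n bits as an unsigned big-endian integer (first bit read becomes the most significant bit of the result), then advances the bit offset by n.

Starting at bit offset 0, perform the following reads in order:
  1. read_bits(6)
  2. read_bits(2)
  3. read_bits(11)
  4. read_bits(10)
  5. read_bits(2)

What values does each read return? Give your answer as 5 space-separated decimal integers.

Read 1: bits[0:6] width=6 -> value=42 (bin 101010); offset now 6 = byte 0 bit 6; 26 bits remain
Read 2: bits[6:8] width=2 -> value=3 (bin 11); offset now 8 = byte 1 bit 0; 24 bits remain
Read 3: bits[8:19] width=11 -> value=540 (bin 01000011100); offset now 19 = byte 2 bit 3; 13 bits remain
Read 4: bits[19:29] width=10 -> value=707 (bin 1011000011); offset now 29 = byte 3 bit 5; 3 bits remain
Read 5: bits[29:31] width=2 -> value=3 (bin 11); offset now 31 = byte 3 bit 7; 1 bits remain

Answer: 42 3 540 707 3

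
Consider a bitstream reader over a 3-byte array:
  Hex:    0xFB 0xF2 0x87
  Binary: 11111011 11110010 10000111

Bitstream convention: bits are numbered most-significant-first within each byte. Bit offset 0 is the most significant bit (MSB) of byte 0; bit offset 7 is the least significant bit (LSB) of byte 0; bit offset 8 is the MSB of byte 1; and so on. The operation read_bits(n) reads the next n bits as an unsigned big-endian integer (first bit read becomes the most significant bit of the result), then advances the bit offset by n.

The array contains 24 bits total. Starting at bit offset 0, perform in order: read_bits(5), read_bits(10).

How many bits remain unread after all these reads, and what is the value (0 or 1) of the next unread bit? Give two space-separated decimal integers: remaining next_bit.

Read 1: bits[0:5] width=5 -> value=31 (bin 11111); offset now 5 = byte 0 bit 5; 19 bits remain
Read 2: bits[5:15] width=10 -> value=505 (bin 0111111001); offset now 15 = byte 1 bit 7; 9 bits remain

Answer: 9 0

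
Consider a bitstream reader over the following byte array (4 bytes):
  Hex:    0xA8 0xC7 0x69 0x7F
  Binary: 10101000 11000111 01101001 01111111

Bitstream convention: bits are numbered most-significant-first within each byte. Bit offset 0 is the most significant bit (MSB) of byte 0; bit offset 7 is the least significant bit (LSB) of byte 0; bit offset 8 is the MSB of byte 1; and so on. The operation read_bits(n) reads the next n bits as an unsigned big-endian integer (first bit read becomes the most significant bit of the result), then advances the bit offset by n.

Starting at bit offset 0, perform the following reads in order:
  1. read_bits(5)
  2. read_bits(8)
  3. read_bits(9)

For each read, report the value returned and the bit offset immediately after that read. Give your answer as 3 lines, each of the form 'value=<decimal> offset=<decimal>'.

Read 1: bits[0:5] width=5 -> value=21 (bin 10101); offset now 5 = byte 0 bit 5; 27 bits remain
Read 2: bits[5:13] width=8 -> value=24 (bin 00011000); offset now 13 = byte 1 bit 5; 19 bits remain
Read 3: bits[13:22] width=9 -> value=474 (bin 111011010); offset now 22 = byte 2 bit 6; 10 bits remain

Answer: value=21 offset=5
value=24 offset=13
value=474 offset=22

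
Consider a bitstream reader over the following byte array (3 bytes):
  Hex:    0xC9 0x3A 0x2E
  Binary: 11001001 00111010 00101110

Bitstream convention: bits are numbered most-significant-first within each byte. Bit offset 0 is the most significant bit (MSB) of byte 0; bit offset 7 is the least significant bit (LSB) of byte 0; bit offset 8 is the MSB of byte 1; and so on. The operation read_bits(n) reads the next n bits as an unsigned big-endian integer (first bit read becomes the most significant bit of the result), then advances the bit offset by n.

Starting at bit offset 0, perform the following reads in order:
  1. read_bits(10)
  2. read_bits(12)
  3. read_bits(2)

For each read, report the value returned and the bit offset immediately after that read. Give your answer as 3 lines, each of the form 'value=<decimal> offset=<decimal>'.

Read 1: bits[0:10] width=10 -> value=804 (bin 1100100100); offset now 10 = byte 1 bit 2; 14 bits remain
Read 2: bits[10:22] width=12 -> value=3723 (bin 111010001011); offset now 22 = byte 2 bit 6; 2 bits remain
Read 3: bits[22:24] width=2 -> value=2 (bin 10); offset now 24 = byte 3 bit 0; 0 bits remain

Answer: value=804 offset=10
value=3723 offset=22
value=2 offset=24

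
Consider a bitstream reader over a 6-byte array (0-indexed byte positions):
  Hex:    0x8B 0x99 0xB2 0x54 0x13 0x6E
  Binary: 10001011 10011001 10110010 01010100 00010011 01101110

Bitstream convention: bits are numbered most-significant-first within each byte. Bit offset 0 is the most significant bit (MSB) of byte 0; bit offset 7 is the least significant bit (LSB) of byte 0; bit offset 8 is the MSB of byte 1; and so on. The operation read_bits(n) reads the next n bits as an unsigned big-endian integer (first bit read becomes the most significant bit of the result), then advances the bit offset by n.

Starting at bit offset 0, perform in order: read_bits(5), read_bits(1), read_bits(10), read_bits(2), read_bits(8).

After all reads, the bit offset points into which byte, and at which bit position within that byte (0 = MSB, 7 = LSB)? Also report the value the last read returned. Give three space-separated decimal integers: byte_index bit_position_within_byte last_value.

Answer: 3 2 201

Derivation:
Read 1: bits[0:5] width=5 -> value=17 (bin 10001); offset now 5 = byte 0 bit 5; 43 bits remain
Read 2: bits[5:6] width=1 -> value=0 (bin 0); offset now 6 = byte 0 bit 6; 42 bits remain
Read 3: bits[6:16] width=10 -> value=921 (bin 1110011001); offset now 16 = byte 2 bit 0; 32 bits remain
Read 4: bits[16:18] width=2 -> value=2 (bin 10); offset now 18 = byte 2 bit 2; 30 bits remain
Read 5: bits[18:26] width=8 -> value=201 (bin 11001001); offset now 26 = byte 3 bit 2; 22 bits remain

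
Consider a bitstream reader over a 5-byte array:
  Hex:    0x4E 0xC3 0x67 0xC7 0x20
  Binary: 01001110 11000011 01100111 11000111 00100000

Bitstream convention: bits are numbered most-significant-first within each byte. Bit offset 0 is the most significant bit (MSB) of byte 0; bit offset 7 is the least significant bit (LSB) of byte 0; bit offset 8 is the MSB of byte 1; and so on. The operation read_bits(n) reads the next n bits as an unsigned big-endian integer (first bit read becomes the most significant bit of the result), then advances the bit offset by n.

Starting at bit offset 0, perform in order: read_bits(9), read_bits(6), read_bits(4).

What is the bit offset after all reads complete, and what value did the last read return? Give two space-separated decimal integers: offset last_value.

Answer: 19 11

Derivation:
Read 1: bits[0:9] width=9 -> value=157 (bin 010011101); offset now 9 = byte 1 bit 1; 31 bits remain
Read 2: bits[9:15] width=6 -> value=33 (bin 100001); offset now 15 = byte 1 bit 7; 25 bits remain
Read 3: bits[15:19] width=4 -> value=11 (bin 1011); offset now 19 = byte 2 bit 3; 21 bits remain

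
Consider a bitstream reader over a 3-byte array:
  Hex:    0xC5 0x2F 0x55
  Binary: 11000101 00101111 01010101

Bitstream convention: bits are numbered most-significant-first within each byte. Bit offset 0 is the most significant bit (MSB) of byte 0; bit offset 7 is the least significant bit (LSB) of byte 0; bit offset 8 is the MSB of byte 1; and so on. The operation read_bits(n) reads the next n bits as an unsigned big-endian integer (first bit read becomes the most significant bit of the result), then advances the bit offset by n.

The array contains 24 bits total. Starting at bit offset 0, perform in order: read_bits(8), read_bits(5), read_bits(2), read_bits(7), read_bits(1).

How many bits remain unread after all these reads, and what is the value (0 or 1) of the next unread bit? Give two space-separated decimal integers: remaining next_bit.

Read 1: bits[0:8] width=8 -> value=197 (bin 11000101); offset now 8 = byte 1 bit 0; 16 bits remain
Read 2: bits[8:13] width=5 -> value=5 (bin 00101); offset now 13 = byte 1 bit 5; 11 bits remain
Read 3: bits[13:15] width=2 -> value=3 (bin 11); offset now 15 = byte 1 bit 7; 9 bits remain
Read 4: bits[15:22] width=7 -> value=85 (bin 1010101); offset now 22 = byte 2 bit 6; 2 bits remain
Read 5: bits[22:23] width=1 -> value=0 (bin 0); offset now 23 = byte 2 bit 7; 1 bits remain

Answer: 1 1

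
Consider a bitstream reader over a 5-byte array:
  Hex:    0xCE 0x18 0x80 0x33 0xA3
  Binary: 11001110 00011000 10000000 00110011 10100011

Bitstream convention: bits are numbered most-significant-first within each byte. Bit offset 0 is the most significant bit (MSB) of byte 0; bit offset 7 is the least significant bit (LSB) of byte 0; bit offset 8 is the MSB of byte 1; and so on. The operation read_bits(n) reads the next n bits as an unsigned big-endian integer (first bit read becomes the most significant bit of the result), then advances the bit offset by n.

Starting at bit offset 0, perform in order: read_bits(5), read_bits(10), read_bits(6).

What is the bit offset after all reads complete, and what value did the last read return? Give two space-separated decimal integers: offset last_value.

Answer: 21 16

Derivation:
Read 1: bits[0:5] width=5 -> value=25 (bin 11001); offset now 5 = byte 0 bit 5; 35 bits remain
Read 2: bits[5:15] width=10 -> value=780 (bin 1100001100); offset now 15 = byte 1 bit 7; 25 bits remain
Read 3: bits[15:21] width=6 -> value=16 (bin 010000); offset now 21 = byte 2 bit 5; 19 bits remain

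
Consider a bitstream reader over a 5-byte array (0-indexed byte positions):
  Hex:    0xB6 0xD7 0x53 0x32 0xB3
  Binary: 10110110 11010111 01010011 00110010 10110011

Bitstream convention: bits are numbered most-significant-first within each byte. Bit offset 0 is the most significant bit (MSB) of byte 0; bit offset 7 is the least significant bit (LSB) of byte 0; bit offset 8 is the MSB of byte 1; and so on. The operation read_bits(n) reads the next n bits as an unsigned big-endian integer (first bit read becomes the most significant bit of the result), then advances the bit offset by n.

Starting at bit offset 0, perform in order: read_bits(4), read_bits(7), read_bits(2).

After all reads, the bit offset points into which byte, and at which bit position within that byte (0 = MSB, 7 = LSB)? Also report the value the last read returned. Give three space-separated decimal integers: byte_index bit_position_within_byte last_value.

Answer: 1 5 2

Derivation:
Read 1: bits[0:4] width=4 -> value=11 (bin 1011); offset now 4 = byte 0 bit 4; 36 bits remain
Read 2: bits[4:11] width=7 -> value=54 (bin 0110110); offset now 11 = byte 1 bit 3; 29 bits remain
Read 3: bits[11:13] width=2 -> value=2 (bin 10); offset now 13 = byte 1 bit 5; 27 bits remain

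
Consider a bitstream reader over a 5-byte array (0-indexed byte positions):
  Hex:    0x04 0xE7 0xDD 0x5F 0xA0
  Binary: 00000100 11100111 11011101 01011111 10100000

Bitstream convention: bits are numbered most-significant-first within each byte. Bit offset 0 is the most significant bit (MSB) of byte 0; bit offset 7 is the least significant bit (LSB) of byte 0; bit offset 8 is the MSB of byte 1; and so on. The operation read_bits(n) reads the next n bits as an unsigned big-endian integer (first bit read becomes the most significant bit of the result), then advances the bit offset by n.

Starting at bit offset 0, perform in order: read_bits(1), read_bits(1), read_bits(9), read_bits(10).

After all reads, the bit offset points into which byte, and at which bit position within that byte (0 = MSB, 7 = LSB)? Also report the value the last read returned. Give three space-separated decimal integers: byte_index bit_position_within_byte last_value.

Read 1: bits[0:1] width=1 -> value=0 (bin 0); offset now 1 = byte 0 bit 1; 39 bits remain
Read 2: bits[1:2] width=1 -> value=0 (bin 0); offset now 2 = byte 0 bit 2; 38 bits remain
Read 3: bits[2:11] width=9 -> value=39 (bin 000100111); offset now 11 = byte 1 bit 3; 29 bits remain
Read 4: bits[11:21] width=10 -> value=251 (bin 0011111011); offset now 21 = byte 2 bit 5; 19 bits remain

Answer: 2 5 251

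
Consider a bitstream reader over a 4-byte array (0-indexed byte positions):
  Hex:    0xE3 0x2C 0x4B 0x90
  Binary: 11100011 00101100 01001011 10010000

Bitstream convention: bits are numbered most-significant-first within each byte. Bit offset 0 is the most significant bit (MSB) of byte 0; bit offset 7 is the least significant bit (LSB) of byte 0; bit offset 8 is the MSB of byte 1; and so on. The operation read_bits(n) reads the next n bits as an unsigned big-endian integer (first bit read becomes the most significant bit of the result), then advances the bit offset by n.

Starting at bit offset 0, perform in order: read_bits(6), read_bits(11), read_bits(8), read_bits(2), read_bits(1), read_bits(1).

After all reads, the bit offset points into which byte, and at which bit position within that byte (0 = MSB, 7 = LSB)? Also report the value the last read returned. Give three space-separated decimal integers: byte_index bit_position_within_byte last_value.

Answer: 3 5 0

Derivation:
Read 1: bits[0:6] width=6 -> value=56 (bin 111000); offset now 6 = byte 0 bit 6; 26 bits remain
Read 2: bits[6:17] width=11 -> value=1624 (bin 11001011000); offset now 17 = byte 2 bit 1; 15 bits remain
Read 3: bits[17:25] width=8 -> value=151 (bin 10010111); offset now 25 = byte 3 bit 1; 7 bits remain
Read 4: bits[25:27] width=2 -> value=0 (bin 00); offset now 27 = byte 3 bit 3; 5 bits remain
Read 5: bits[27:28] width=1 -> value=1 (bin 1); offset now 28 = byte 3 bit 4; 4 bits remain
Read 6: bits[28:29] width=1 -> value=0 (bin 0); offset now 29 = byte 3 bit 5; 3 bits remain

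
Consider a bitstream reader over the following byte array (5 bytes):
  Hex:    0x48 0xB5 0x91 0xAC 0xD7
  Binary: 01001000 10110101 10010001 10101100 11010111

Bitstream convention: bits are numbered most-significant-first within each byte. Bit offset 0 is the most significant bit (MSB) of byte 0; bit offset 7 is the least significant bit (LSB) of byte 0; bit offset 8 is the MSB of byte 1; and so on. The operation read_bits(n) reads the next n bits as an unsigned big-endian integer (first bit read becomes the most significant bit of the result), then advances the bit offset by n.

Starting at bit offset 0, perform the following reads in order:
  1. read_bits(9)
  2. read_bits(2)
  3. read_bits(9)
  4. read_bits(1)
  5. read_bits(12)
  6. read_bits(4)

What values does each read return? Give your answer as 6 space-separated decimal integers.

Answer: 145 1 345 0 857 10

Derivation:
Read 1: bits[0:9] width=9 -> value=145 (bin 010010001); offset now 9 = byte 1 bit 1; 31 bits remain
Read 2: bits[9:11] width=2 -> value=1 (bin 01); offset now 11 = byte 1 bit 3; 29 bits remain
Read 3: bits[11:20] width=9 -> value=345 (bin 101011001); offset now 20 = byte 2 bit 4; 20 bits remain
Read 4: bits[20:21] width=1 -> value=0 (bin 0); offset now 21 = byte 2 bit 5; 19 bits remain
Read 5: bits[21:33] width=12 -> value=857 (bin 001101011001); offset now 33 = byte 4 bit 1; 7 bits remain
Read 6: bits[33:37] width=4 -> value=10 (bin 1010); offset now 37 = byte 4 bit 5; 3 bits remain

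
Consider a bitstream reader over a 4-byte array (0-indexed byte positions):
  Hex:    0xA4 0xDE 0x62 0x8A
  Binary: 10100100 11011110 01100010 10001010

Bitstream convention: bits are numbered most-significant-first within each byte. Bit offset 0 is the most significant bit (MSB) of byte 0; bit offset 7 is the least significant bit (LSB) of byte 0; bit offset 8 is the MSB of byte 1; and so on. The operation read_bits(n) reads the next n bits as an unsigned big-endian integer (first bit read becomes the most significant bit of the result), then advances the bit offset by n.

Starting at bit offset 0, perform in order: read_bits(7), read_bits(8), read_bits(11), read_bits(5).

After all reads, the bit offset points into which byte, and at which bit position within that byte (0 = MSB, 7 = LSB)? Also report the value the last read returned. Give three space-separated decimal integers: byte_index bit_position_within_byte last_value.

Read 1: bits[0:7] width=7 -> value=82 (bin 1010010); offset now 7 = byte 0 bit 7; 25 bits remain
Read 2: bits[7:15] width=8 -> value=111 (bin 01101111); offset now 15 = byte 1 bit 7; 17 bits remain
Read 3: bits[15:26] width=11 -> value=394 (bin 00110001010); offset now 26 = byte 3 bit 2; 6 bits remain
Read 4: bits[26:31] width=5 -> value=5 (bin 00101); offset now 31 = byte 3 bit 7; 1 bits remain

Answer: 3 7 5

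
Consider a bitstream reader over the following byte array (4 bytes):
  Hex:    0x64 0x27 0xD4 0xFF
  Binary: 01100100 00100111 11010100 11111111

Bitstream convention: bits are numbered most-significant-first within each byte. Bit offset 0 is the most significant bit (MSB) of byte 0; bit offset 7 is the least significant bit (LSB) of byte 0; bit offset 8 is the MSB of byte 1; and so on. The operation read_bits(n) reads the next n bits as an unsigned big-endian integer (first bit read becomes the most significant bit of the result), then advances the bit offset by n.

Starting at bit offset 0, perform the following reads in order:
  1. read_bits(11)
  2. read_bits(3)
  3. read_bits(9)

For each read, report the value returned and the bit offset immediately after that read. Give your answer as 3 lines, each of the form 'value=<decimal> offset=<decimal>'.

Read 1: bits[0:11] width=11 -> value=801 (bin 01100100001); offset now 11 = byte 1 bit 3; 21 bits remain
Read 2: bits[11:14] width=3 -> value=1 (bin 001); offset now 14 = byte 1 bit 6; 18 bits remain
Read 3: bits[14:23] width=9 -> value=490 (bin 111101010); offset now 23 = byte 2 bit 7; 9 bits remain

Answer: value=801 offset=11
value=1 offset=14
value=490 offset=23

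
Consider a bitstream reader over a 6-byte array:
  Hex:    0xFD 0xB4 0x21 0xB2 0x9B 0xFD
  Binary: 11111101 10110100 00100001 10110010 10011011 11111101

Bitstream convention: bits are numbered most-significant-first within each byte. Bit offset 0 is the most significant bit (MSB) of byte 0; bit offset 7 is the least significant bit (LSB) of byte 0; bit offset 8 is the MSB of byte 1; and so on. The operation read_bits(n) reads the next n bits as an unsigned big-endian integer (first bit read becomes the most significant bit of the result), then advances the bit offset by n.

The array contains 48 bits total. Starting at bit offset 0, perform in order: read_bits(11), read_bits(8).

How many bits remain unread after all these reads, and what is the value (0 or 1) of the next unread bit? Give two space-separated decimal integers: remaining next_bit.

Answer: 29 0

Derivation:
Read 1: bits[0:11] width=11 -> value=2029 (bin 11111101101); offset now 11 = byte 1 bit 3; 37 bits remain
Read 2: bits[11:19] width=8 -> value=161 (bin 10100001); offset now 19 = byte 2 bit 3; 29 bits remain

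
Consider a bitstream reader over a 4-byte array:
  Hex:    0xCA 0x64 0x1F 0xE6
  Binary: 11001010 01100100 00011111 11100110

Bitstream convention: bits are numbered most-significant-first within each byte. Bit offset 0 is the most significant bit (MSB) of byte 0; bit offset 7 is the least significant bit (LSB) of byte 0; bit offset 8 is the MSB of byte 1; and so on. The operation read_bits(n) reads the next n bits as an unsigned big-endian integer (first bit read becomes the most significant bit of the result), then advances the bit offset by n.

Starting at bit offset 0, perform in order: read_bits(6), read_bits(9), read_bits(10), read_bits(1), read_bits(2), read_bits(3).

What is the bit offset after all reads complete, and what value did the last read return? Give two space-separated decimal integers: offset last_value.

Answer: 31 3

Derivation:
Read 1: bits[0:6] width=6 -> value=50 (bin 110010); offset now 6 = byte 0 bit 6; 26 bits remain
Read 2: bits[6:15] width=9 -> value=306 (bin 100110010); offset now 15 = byte 1 bit 7; 17 bits remain
Read 3: bits[15:25] width=10 -> value=63 (bin 0000111111); offset now 25 = byte 3 bit 1; 7 bits remain
Read 4: bits[25:26] width=1 -> value=1 (bin 1); offset now 26 = byte 3 bit 2; 6 bits remain
Read 5: bits[26:28] width=2 -> value=2 (bin 10); offset now 28 = byte 3 bit 4; 4 bits remain
Read 6: bits[28:31] width=3 -> value=3 (bin 011); offset now 31 = byte 3 bit 7; 1 bits remain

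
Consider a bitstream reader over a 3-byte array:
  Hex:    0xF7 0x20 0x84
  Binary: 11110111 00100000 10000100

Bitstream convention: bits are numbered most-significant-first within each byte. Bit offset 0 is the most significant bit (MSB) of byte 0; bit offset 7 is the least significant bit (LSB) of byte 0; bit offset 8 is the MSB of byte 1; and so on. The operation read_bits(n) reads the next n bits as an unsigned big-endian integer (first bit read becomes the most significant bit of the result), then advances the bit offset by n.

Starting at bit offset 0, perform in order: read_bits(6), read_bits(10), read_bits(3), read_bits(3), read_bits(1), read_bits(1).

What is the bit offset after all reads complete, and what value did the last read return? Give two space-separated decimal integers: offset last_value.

Read 1: bits[0:6] width=6 -> value=61 (bin 111101); offset now 6 = byte 0 bit 6; 18 bits remain
Read 2: bits[6:16] width=10 -> value=800 (bin 1100100000); offset now 16 = byte 2 bit 0; 8 bits remain
Read 3: bits[16:19] width=3 -> value=4 (bin 100); offset now 19 = byte 2 bit 3; 5 bits remain
Read 4: bits[19:22] width=3 -> value=1 (bin 001); offset now 22 = byte 2 bit 6; 2 bits remain
Read 5: bits[22:23] width=1 -> value=0 (bin 0); offset now 23 = byte 2 bit 7; 1 bits remain
Read 6: bits[23:24] width=1 -> value=0 (bin 0); offset now 24 = byte 3 bit 0; 0 bits remain

Answer: 24 0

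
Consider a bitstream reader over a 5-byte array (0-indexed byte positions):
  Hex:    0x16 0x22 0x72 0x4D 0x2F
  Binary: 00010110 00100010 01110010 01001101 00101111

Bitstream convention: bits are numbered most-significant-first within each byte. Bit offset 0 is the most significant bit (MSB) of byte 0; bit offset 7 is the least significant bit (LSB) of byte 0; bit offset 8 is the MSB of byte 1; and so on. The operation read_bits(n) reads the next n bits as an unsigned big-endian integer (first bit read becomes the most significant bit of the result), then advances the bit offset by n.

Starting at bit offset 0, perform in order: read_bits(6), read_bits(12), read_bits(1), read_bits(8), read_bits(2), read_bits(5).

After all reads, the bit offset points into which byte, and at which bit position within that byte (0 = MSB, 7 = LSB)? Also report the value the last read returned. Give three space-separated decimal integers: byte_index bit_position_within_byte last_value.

Answer: 4 2 20

Derivation:
Read 1: bits[0:6] width=6 -> value=5 (bin 000101); offset now 6 = byte 0 bit 6; 34 bits remain
Read 2: bits[6:18] width=12 -> value=2185 (bin 100010001001); offset now 18 = byte 2 bit 2; 22 bits remain
Read 3: bits[18:19] width=1 -> value=1 (bin 1); offset now 19 = byte 2 bit 3; 21 bits remain
Read 4: bits[19:27] width=8 -> value=146 (bin 10010010); offset now 27 = byte 3 bit 3; 13 bits remain
Read 5: bits[27:29] width=2 -> value=1 (bin 01); offset now 29 = byte 3 bit 5; 11 bits remain
Read 6: bits[29:34] width=5 -> value=20 (bin 10100); offset now 34 = byte 4 bit 2; 6 bits remain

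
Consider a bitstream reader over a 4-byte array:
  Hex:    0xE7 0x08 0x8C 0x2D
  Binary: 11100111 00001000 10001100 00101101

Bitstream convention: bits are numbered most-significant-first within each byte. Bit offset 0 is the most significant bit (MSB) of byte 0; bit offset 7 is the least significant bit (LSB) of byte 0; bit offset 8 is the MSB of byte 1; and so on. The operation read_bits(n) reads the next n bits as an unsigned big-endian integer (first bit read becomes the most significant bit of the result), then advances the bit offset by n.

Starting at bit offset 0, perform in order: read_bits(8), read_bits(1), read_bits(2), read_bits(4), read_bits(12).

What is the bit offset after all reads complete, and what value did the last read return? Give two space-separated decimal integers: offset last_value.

Read 1: bits[0:8] width=8 -> value=231 (bin 11100111); offset now 8 = byte 1 bit 0; 24 bits remain
Read 2: bits[8:9] width=1 -> value=0 (bin 0); offset now 9 = byte 1 bit 1; 23 bits remain
Read 3: bits[9:11] width=2 -> value=0 (bin 00); offset now 11 = byte 1 bit 3; 21 bits remain
Read 4: bits[11:15] width=4 -> value=4 (bin 0100); offset now 15 = byte 1 bit 7; 17 bits remain
Read 5: bits[15:27] width=12 -> value=1121 (bin 010001100001); offset now 27 = byte 3 bit 3; 5 bits remain

Answer: 27 1121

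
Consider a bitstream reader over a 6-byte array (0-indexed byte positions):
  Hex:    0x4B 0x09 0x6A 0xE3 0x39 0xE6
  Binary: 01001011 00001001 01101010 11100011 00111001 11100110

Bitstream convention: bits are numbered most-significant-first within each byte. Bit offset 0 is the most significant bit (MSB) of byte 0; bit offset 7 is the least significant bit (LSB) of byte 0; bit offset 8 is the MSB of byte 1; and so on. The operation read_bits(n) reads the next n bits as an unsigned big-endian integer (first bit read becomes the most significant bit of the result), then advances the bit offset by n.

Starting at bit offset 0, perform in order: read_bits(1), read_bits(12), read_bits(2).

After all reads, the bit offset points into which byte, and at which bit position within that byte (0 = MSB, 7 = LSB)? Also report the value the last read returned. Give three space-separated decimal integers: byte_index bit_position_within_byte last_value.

Answer: 1 7 0

Derivation:
Read 1: bits[0:1] width=1 -> value=0 (bin 0); offset now 1 = byte 0 bit 1; 47 bits remain
Read 2: bits[1:13] width=12 -> value=2401 (bin 100101100001); offset now 13 = byte 1 bit 5; 35 bits remain
Read 3: bits[13:15] width=2 -> value=0 (bin 00); offset now 15 = byte 1 bit 7; 33 bits remain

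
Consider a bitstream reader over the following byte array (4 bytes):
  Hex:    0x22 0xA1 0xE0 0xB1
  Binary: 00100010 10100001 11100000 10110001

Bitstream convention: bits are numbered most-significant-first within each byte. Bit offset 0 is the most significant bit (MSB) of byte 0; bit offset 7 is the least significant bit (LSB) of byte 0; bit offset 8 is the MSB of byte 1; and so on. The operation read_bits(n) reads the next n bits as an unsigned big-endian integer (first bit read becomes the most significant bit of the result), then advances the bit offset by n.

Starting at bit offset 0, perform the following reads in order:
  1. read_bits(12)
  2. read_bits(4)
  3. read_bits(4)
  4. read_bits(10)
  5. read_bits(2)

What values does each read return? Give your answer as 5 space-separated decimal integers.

Answer: 554 1 14 44 1

Derivation:
Read 1: bits[0:12] width=12 -> value=554 (bin 001000101010); offset now 12 = byte 1 bit 4; 20 bits remain
Read 2: bits[12:16] width=4 -> value=1 (bin 0001); offset now 16 = byte 2 bit 0; 16 bits remain
Read 3: bits[16:20] width=4 -> value=14 (bin 1110); offset now 20 = byte 2 bit 4; 12 bits remain
Read 4: bits[20:30] width=10 -> value=44 (bin 0000101100); offset now 30 = byte 3 bit 6; 2 bits remain
Read 5: bits[30:32] width=2 -> value=1 (bin 01); offset now 32 = byte 4 bit 0; 0 bits remain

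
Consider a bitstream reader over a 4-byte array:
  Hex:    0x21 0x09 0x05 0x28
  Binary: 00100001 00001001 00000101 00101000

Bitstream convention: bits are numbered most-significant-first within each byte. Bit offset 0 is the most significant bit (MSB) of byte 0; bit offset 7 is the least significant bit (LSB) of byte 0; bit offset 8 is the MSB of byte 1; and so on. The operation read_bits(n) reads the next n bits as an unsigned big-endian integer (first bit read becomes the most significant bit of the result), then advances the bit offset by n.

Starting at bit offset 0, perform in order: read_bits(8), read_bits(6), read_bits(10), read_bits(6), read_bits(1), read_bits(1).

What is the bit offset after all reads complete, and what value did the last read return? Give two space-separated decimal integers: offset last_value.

Read 1: bits[0:8] width=8 -> value=33 (bin 00100001); offset now 8 = byte 1 bit 0; 24 bits remain
Read 2: bits[8:14] width=6 -> value=2 (bin 000010); offset now 14 = byte 1 bit 6; 18 bits remain
Read 3: bits[14:24] width=10 -> value=261 (bin 0100000101); offset now 24 = byte 3 bit 0; 8 bits remain
Read 4: bits[24:30] width=6 -> value=10 (bin 001010); offset now 30 = byte 3 bit 6; 2 bits remain
Read 5: bits[30:31] width=1 -> value=0 (bin 0); offset now 31 = byte 3 bit 7; 1 bits remain
Read 6: bits[31:32] width=1 -> value=0 (bin 0); offset now 32 = byte 4 bit 0; 0 bits remain

Answer: 32 0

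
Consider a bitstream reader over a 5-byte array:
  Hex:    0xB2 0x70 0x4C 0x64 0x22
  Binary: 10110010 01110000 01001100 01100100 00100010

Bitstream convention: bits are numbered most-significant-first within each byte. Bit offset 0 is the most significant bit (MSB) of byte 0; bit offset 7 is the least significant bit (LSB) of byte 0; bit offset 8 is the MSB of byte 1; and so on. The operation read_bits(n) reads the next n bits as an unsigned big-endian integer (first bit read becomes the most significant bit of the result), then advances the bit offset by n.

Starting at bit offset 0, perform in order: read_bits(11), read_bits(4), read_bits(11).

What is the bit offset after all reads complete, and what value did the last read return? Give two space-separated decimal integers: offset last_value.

Answer: 26 305

Derivation:
Read 1: bits[0:11] width=11 -> value=1427 (bin 10110010011); offset now 11 = byte 1 bit 3; 29 bits remain
Read 2: bits[11:15] width=4 -> value=8 (bin 1000); offset now 15 = byte 1 bit 7; 25 bits remain
Read 3: bits[15:26] width=11 -> value=305 (bin 00100110001); offset now 26 = byte 3 bit 2; 14 bits remain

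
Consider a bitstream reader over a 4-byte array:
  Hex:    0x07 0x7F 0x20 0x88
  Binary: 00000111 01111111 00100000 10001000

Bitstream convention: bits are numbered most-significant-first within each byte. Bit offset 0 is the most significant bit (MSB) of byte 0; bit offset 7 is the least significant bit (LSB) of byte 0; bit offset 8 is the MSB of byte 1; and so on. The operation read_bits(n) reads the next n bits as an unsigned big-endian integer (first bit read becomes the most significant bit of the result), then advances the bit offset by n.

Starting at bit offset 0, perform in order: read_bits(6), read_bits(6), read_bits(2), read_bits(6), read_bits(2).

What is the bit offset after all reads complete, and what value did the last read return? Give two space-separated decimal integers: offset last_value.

Answer: 22 0

Derivation:
Read 1: bits[0:6] width=6 -> value=1 (bin 000001); offset now 6 = byte 0 bit 6; 26 bits remain
Read 2: bits[6:12] width=6 -> value=55 (bin 110111); offset now 12 = byte 1 bit 4; 20 bits remain
Read 3: bits[12:14] width=2 -> value=3 (bin 11); offset now 14 = byte 1 bit 6; 18 bits remain
Read 4: bits[14:20] width=6 -> value=50 (bin 110010); offset now 20 = byte 2 bit 4; 12 bits remain
Read 5: bits[20:22] width=2 -> value=0 (bin 00); offset now 22 = byte 2 bit 6; 10 bits remain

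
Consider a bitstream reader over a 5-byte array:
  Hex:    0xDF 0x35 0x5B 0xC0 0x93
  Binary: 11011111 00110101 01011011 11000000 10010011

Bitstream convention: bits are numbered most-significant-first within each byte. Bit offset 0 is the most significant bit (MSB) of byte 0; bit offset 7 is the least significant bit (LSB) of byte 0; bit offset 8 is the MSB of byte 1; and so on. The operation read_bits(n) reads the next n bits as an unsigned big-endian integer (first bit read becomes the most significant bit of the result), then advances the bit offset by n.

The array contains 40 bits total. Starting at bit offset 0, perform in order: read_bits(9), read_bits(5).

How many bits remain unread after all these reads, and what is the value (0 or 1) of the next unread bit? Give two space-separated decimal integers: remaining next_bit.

Read 1: bits[0:9] width=9 -> value=446 (bin 110111110); offset now 9 = byte 1 bit 1; 31 bits remain
Read 2: bits[9:14] width=5 -> value=13 (bin 01101); offset now 14 = byte 1 bit 6; 26 bits remain

Answer: 26 0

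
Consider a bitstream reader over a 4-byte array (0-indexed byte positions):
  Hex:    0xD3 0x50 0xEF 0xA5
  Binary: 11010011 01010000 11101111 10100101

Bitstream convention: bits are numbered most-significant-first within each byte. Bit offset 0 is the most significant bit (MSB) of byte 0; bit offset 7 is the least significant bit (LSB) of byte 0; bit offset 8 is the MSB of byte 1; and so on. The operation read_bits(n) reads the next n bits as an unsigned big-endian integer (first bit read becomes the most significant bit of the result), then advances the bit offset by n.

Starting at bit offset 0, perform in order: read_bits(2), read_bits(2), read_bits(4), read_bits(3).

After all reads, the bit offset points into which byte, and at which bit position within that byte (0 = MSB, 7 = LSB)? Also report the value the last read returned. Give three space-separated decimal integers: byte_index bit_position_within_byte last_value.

Answer: 1 3 2

Derivation:
Read 1: bits[0:2] width=2 -> value=3 (bin 11); offset now 2 = byte 0 bit 2; 30 bits remain
Read 2: bits[2:4] width=2 -> value=1 (bin 01); offset now 4 = byte 0 bit 4; 28 bits remain
Read 3: bits[4:8] width=4 -> value=3 (bin 0011); offset now 8 = byte 1 bit 0; 24 bits remain
Read 4: bits[8:11] width=3 -> value=2 (bin 010); offset now 11 = byte 1 bit 3; 21 bits remain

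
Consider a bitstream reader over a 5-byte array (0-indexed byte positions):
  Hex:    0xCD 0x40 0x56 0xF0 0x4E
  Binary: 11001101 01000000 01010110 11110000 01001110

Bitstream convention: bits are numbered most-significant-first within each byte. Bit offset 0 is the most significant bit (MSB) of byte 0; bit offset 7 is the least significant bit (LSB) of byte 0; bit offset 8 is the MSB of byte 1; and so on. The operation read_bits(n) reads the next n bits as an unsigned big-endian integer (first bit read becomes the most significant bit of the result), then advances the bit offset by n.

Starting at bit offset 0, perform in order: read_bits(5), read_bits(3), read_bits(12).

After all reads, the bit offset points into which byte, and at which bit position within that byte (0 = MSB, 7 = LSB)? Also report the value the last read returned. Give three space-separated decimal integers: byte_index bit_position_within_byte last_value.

Read 1: bits[0:5] width=5 -> value=25 (bin 11001); offset now 5 = byte 0 bit 5; 35 bits remain
Read 2: bits[5:8] width=3 -> value=5 (bin 101); offset now 8 = byte 1 bit 0; 32 bits remain
Read 3: bits[8:20] width=12 -> value=1029 (bin 010000000101); offset now 20 = byte 2 bit 4; 20 bits remain

Answer: 2 4 1029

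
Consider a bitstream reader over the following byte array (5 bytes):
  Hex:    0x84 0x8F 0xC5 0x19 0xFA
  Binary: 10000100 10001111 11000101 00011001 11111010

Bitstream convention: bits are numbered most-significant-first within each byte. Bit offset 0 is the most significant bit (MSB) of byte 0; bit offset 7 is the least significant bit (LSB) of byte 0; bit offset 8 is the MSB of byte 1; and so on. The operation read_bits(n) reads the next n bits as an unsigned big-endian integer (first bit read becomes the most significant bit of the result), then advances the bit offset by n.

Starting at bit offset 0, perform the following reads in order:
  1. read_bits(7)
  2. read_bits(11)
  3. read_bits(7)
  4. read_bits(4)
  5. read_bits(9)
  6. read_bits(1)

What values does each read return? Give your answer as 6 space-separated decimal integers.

Answer: 66 575 10 3 126 1

Derivation:
Read 1: bits[0:7] width=7 -> value=66 (bin 1000010); offset now 7 = byte 0 bit 7; 33 bits remain
Read 2: bits[7:18] width=11 -> value=575 (bin 01000111111); offset now 18 = byte 2 bit 2; 22 bits remain
Read 3: bits[18:25] width=7 -> value=10 (bin 0001010); offset now 25 = byte 3 bit 1; 15 bits remain
Read 4: bits[25:29] width=4 -> value=3 (bin 0011); offset now 29 = byte 3 bit 5; 11 bits remain
Read 5: bits[29:38] width=9 -> value=126 (bin 001111110); offset now 38 = byte 4 bit 6; 2 bits remain
Read 6: bits[38:39] width=1 -> value=1 (bin 1); offset now 39 = byte 4 bit 7; 1 bits remain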